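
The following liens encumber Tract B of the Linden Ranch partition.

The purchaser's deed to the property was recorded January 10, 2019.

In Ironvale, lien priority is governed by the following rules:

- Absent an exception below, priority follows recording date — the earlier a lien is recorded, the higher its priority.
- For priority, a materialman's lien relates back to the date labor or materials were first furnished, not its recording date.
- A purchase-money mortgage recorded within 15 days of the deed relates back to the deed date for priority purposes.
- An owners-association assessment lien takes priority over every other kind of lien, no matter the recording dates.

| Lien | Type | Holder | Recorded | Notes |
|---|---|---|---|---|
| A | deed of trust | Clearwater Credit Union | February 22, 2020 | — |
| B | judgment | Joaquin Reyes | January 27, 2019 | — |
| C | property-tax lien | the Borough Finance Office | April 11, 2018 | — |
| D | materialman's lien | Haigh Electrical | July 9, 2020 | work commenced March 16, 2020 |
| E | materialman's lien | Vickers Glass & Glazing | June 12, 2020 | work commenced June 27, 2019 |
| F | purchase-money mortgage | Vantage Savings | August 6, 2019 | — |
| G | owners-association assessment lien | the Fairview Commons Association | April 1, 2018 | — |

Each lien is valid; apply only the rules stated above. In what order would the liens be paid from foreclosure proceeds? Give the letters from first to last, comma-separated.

Effective dates after the stated exceptions: D's effective date is March 16, 2020, when work began; E is treated as recorded June 27, 2019, the work-commencement date; F was recorded 208 days after the deed — beyond 15 days — so no relation-back applies.
G is an owners-association assessment lien and takes priority over every other lien.
The other liens, earliest effective date first: C (April 11, 2018), B (January 27, 2019), E (June 27, 2019), F (August 6, 2019), A (February 22, 2020), D (March 16, 2020).

G, C, B, E, F, A, D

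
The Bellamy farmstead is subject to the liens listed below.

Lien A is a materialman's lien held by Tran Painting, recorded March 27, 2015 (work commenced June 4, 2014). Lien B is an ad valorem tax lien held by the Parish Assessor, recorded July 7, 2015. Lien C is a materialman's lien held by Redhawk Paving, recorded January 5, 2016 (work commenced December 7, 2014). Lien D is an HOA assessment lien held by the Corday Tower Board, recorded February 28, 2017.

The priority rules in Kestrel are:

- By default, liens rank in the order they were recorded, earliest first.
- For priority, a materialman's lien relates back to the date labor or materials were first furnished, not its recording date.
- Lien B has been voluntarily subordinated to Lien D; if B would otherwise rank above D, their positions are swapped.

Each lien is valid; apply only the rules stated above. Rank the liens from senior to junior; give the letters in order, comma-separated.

Effective dates after the stated exceptions: A's effective date is June 4, 2014, when work began; C's effective date is December 7, 2014, when work began.
By effective date, earliest first: A (June 4, 2014), C (December 7, 2014), B (July 7, 2015), D (February 28, 2017).
The subordination applies — B was senior to D — so B and D swap.

A, C, D, B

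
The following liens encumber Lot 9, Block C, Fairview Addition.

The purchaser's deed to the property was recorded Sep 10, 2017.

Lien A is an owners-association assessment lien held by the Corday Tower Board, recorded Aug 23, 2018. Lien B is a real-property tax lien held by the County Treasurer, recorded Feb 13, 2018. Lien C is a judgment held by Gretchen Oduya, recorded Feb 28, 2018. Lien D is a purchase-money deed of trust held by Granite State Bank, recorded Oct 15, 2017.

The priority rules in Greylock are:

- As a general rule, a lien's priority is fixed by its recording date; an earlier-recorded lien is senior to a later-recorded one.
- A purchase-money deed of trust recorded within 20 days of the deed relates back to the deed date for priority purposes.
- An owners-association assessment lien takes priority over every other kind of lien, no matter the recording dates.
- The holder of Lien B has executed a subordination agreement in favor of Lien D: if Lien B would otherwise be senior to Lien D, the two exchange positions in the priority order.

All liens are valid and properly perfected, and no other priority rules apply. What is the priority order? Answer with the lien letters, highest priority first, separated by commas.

A, D, B, C

Effective dates after the stated exceptions: D was recorded 35 days after the deed, outside the 20-day window, so it keeps its recording date.
A, as an owners-association assessment lien, has superpriority and ranks first.
Remaining liens by effective date: D (Oct 15, 2017), B (Feb 13, 2018), C (Feb 28, 2018).
B already ranks below D; the subordination has no effect.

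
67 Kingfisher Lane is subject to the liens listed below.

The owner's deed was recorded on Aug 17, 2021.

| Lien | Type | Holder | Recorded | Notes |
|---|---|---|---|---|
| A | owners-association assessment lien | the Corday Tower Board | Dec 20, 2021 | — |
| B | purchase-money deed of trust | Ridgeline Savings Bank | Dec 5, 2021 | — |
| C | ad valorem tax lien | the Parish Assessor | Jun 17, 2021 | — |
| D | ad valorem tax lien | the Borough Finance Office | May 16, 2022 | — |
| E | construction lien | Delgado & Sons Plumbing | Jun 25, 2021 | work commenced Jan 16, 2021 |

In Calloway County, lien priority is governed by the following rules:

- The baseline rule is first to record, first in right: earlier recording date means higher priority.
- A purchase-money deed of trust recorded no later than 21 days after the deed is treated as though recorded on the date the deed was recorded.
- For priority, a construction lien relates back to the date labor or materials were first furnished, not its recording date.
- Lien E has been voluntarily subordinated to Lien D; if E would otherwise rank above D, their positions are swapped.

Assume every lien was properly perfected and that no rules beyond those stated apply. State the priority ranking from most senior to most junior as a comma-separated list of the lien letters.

Effective dates: B was recorded 110 days after the deed — beyond 21 days — so no relation-back applies; E's effective date is Jan 16, 2021, when work began.
By effective date, earliest first: E (Jan 16, 2021), C (Jun 17, 2021), B (Dec 5, 2021), A (Dec 20, 2021), D (May 16, 2022).
Because E would otherwise rank above D, the subordination swaps them.

D, C, B, A, E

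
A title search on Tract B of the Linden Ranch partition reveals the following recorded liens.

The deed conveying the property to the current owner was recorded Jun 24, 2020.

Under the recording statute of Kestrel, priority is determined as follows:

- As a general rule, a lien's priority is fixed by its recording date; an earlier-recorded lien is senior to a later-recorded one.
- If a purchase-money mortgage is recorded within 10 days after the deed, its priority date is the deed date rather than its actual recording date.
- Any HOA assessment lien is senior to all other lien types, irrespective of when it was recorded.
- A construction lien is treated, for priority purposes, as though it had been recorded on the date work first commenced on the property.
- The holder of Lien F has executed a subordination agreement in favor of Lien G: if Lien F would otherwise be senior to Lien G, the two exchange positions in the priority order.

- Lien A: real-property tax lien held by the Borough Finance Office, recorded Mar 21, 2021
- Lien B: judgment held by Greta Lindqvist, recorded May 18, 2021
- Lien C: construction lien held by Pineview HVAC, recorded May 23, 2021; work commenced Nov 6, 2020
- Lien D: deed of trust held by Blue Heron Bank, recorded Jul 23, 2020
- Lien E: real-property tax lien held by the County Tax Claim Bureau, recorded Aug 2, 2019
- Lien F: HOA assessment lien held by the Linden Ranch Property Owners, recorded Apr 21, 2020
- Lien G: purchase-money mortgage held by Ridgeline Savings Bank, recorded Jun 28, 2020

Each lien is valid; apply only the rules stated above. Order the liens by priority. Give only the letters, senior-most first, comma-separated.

G, E, F, D, C, A, B

Effective dates: C relates back to Nov 6, 2020 (work commenced); G relates back to the deed date Jun 24, 2020.
F, as an HOA assessment lien, has superpriority and ranks first.
Remaining liens by effective date: E (Aug 2, 2019), G (Jun 24, 2020), D (Jul 23, 2020), C (Nov 6, 2020), A (Mar 21, 2021), B (May 18, 2021).
F is senior to G before the subordination, so the two trade places.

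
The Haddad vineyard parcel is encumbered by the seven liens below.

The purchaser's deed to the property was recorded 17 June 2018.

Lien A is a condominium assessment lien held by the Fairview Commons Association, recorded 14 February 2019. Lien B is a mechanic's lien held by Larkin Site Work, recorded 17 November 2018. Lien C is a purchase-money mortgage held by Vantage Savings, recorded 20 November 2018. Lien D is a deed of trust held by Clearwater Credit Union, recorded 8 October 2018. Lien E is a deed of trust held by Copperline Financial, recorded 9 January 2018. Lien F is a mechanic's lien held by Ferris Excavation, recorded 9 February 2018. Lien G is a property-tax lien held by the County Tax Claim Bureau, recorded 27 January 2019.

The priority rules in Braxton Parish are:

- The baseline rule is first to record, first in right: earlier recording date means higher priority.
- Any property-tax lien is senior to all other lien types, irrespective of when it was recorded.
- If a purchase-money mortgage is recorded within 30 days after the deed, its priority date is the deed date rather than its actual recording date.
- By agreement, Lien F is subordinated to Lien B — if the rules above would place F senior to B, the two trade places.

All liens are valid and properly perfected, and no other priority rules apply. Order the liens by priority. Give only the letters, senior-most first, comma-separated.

Adjusting effective dates: C was recorded 156 days after the deed — beyond 30 days — so no relation-back applies.
G, as a property-tax lien, has superpriority and ranks first.
Among the remaining liens, by effective date: E (9 January 2018), F (9 February 2018), D (8 October 2018), B (17 November 2018), C (20 November 2018), A (14 February 2019).
F would otherwise be senior to B, so under the subordination agreement F and B exchange positions.

G, E, B, D, F, C, A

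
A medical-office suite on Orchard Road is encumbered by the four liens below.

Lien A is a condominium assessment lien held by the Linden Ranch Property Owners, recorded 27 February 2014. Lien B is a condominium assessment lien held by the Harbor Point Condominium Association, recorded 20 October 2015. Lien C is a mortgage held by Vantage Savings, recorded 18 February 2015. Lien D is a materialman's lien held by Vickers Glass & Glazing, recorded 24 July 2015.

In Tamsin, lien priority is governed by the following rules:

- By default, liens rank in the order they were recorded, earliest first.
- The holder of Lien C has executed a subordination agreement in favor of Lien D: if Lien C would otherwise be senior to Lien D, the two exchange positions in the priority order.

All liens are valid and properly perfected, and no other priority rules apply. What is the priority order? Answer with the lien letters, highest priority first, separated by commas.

Ordering by effective date: A (27 February 2014), C (18 February 2015), D (24 July 2015), B (20 October 2015).
C is senior to D before the subordination, so the two trade places.

A, D, C, B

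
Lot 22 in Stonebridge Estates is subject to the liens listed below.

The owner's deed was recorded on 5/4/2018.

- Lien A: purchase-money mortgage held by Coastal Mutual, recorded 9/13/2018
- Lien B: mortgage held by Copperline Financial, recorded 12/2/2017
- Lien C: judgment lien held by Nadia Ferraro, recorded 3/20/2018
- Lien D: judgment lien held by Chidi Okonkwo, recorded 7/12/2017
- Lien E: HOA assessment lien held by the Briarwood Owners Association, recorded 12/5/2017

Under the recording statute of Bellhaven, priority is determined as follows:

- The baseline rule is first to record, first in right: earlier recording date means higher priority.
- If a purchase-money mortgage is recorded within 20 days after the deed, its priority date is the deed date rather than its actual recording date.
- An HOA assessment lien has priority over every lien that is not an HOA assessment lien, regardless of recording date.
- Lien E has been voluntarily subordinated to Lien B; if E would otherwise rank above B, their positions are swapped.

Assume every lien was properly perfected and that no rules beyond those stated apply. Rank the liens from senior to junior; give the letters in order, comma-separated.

Effective dates after the stated exceptions: A was recorded 132 days after the deed, outside the 20-day window, so it keeps its recording date.
E, as an HOA assessment lien, has superpriority and ranks first.
Ordering the rest by effective date: D (7/12/2017), B (12/2/2017), C (3/20/2018), A (9/13/2018).
E would otherwise be senior to B, so under the subordination agreement E and B exchange positions.

B, D, E, C, A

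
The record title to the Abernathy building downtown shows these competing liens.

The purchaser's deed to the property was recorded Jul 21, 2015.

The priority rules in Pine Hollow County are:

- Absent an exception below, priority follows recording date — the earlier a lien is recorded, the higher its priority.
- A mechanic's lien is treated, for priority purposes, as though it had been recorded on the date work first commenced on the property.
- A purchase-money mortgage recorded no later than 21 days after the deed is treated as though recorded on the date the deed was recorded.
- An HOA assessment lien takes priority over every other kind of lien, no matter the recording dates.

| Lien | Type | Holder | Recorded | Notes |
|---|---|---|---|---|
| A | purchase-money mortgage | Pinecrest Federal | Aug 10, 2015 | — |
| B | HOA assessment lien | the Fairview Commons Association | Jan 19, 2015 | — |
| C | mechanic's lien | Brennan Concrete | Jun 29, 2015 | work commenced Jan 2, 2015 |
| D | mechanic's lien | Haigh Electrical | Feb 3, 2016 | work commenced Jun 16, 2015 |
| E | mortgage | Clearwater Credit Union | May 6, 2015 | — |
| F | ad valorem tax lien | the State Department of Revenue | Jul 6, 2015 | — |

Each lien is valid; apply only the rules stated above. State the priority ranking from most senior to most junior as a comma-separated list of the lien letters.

B, C, E, D, F, A

Effective dates: A was recorded within the 21-day window, so its effective date is the deed date Jul 21, 2015; C's effective date is Jan 2, 2015, when work began; D relates back to Jun 16, 2015 (work commenced).
B is an HOA assessment lien, so it outranks all other liens regardless of date.
Remaining liens by effective date: C (Jan 2, 2015), E (May 6, 2015), D (Jun 16, 2015), F (Jul 6, 2015), A (Jul 21, 2015).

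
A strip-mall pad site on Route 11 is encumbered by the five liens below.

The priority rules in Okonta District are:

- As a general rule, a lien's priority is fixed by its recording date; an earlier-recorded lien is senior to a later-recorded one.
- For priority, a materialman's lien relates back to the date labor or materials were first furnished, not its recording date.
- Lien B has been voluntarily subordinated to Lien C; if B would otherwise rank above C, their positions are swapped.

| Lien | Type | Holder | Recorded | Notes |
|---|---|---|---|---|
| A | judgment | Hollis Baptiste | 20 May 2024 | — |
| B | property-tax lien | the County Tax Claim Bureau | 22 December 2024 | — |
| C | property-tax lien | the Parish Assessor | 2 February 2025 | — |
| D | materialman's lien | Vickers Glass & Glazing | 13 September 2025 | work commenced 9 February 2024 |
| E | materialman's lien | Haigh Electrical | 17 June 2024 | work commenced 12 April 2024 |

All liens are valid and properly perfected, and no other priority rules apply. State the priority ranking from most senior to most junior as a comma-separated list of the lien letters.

D, E, A, C, B

Adjusting effective dates: D is treated as recorded 9 February 2024, the work-commencement date; E is treated as recorded 12 April 2024, the work-commencement date.
Sorted by effective date: D (9 February 2024), E (12 April 2024), A (20 May 2024), B (22 December 2024), C (2 February 2025).
B is senior to C before the subordination, so the two trade places.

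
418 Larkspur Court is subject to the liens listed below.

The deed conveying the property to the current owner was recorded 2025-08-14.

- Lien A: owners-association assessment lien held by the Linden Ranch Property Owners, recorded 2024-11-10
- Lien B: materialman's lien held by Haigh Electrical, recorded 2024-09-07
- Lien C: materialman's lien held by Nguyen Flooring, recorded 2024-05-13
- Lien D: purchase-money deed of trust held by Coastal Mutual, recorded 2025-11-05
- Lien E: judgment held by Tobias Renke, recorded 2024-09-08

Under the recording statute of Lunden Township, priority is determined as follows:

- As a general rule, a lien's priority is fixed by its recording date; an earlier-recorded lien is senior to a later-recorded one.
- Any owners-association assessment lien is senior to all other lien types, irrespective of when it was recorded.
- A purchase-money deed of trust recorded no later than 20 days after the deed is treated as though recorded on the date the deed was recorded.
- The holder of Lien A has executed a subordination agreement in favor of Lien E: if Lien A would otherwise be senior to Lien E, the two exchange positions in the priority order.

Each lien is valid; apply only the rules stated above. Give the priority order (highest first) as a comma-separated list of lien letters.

E, C, B, A, D

Adjusting effective dates: D was recorded 83 days after the deed, outside the 20-day window, so it keeps its recording date.
A is an owners-association assessment lien, so it outranks all other liens regardless of date.
Remaining liens by effective date: C (2024-05-13), B (2024-09-07), E (2024-09-08), D (2025-11-05).
The subordination applies — A was senior to E — so A and E swap.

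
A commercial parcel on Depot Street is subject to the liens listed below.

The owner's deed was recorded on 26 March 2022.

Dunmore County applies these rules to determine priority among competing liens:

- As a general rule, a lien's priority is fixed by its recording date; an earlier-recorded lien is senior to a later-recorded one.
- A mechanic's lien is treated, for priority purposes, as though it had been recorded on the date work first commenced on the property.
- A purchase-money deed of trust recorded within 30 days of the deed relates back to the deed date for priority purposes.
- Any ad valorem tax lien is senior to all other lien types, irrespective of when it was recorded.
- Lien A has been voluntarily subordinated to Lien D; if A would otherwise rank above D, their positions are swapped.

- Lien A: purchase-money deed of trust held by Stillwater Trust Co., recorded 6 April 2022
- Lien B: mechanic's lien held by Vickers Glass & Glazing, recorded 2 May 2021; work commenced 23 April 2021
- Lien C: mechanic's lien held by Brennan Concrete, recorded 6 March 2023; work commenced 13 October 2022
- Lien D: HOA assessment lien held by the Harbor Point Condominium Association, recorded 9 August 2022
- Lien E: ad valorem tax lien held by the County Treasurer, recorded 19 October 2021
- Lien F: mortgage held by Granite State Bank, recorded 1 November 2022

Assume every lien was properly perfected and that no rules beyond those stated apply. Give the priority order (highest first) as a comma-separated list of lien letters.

Effective dates after the stated exceptions: A relates back to the deed date 26 March 2022; B is treated as recorded 23 April 2021, the work-commencement date; C is treated as recorded 13 October 2022, the work-commencement date.
E, as an ad valorem tax lien, has superpriority and ranks first.
Remaining liens by effective date: B (23 April 2021), A (26 March 2022), D (9 August 2022), C (13 October 2022), F (1 November 2022).
The subordination applies — A was senior to D — so A and D swap.

E, B, D, A, C, F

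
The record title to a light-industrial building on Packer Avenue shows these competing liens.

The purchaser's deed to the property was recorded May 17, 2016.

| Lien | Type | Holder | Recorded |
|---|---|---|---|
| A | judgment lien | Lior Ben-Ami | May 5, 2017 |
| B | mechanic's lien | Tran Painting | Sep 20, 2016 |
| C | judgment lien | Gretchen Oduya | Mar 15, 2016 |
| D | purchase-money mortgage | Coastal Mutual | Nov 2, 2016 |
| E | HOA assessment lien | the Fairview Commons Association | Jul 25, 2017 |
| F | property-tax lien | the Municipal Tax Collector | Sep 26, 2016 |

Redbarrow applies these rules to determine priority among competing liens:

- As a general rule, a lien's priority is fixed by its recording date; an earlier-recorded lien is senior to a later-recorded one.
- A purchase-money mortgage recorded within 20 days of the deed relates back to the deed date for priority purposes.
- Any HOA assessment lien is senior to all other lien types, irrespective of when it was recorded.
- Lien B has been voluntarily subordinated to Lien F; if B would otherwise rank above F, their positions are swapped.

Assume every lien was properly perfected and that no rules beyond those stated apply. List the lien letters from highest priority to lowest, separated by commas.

E, C, F, B, D, A

Adjusting effective dates: D was recorded 169 days after the deed — beyond 20 days — so no relation-back applies.
E, as an HOA assessment lien, has superpriority and ranks first.
Remaining liens by effective date: C (Mar 15, 2016), B (Sep 20, 2016), F (Sep 26, 2016), D (Nov 2, 2016), A (May 5, 2017).
B would otherwise be senior to F, so under the subordination agreement B and F exchange positions.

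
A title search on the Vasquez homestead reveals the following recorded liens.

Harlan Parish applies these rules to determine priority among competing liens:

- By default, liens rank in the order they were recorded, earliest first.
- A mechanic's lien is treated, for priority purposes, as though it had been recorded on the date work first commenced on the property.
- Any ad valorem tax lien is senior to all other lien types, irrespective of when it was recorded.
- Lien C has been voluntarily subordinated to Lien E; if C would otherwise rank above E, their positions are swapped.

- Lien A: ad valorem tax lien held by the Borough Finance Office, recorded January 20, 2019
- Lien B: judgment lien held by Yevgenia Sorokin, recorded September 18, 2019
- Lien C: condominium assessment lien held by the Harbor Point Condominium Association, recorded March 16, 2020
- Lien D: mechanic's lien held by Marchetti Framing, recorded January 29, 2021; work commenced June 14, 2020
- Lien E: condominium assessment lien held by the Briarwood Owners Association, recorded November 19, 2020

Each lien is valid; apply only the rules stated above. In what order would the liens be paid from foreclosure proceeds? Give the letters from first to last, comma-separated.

Effective dates: D is treated as recorded June 14, 2020, the work-commencement date.
As an ad valorem tax lien, A is senior to every other lien.
Remaining liens by effective date: B (September 18, 2019), C (March 16, 2020), D (June 14, 2020), E (November 19, 2020).
Because C would otherwise rank above E, the subordination swaps them.

A, B, E, D, C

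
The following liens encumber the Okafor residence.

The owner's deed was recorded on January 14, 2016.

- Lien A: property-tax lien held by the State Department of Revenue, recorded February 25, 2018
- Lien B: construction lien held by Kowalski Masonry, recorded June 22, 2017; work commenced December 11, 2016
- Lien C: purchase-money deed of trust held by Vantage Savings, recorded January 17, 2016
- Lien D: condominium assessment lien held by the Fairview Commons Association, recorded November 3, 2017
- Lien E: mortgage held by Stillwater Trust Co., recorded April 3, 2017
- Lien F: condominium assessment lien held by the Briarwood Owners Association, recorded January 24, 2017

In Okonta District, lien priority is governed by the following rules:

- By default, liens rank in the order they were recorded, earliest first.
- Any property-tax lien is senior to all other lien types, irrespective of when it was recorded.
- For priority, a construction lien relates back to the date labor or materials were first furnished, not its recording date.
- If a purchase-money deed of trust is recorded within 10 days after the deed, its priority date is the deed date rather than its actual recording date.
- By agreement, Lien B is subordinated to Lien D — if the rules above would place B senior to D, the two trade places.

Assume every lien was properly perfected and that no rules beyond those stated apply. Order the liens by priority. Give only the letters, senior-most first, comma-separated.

Effective dates after the stated exceptions: B's effective date is December 11, 2016, when work began; C was recorded within the 10-day window, so its effective date is the deed date January 14, 2016.
A is a property-tax lien, so it outranks all other liens regardless of date.
The other liens, earliest effective date first: C (January 14, 2016), B (December 11, 2016), F (January 24, 2017), E (April 3, 2017), D (November 3, 2017).
B is senior to D before the subordination, so the two trade places.

A, C, D, F, E, B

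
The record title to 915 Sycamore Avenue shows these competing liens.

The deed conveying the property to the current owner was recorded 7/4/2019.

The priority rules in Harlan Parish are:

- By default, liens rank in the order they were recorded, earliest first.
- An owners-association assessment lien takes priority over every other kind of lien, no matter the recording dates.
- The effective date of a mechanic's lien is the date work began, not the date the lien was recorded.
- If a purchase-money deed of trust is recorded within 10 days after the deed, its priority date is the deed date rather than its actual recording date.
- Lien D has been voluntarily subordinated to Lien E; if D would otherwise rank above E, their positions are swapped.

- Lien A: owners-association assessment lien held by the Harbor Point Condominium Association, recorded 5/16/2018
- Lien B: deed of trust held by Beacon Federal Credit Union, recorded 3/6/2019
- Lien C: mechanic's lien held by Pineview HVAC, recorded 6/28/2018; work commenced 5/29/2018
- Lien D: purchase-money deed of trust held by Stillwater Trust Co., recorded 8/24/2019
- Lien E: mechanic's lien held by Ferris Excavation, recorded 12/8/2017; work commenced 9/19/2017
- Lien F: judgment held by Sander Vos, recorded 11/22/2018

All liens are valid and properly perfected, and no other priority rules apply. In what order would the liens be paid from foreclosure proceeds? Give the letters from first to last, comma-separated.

Effective dates: C's effective date is 5/29/2018, when work began; D missed the 10-day window (51 days after the deed), so its recording date stands; E is treated as recorded 9/19/2017, the work-commencement date.
A is an owners-association assessment lien and takes priority over every other lien.
The other liens, earliest effective date first: E (9/19/2017), C (5/29/2018), F (11/22/2018), B (3/6/2019), D (8/24/2019).
D is already junior to E, so the subordination agreement changes nothing.

A, E, C, F, B, D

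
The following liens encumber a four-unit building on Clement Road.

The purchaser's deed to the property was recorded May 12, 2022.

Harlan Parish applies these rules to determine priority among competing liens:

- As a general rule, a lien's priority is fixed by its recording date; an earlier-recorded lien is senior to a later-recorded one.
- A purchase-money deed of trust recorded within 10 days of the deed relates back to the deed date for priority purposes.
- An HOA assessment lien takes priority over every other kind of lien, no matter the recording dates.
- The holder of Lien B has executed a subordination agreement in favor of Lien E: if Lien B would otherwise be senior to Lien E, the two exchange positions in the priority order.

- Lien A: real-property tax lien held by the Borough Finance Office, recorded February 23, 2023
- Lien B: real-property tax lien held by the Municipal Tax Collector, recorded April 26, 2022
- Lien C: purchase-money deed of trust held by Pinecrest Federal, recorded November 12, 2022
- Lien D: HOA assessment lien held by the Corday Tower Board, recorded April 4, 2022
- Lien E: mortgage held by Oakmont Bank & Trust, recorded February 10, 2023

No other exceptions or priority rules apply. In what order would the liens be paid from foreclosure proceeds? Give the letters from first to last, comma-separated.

Adjusting effective dates: C was recorded 184 days after the deed, outside the 10-day window, so it keeps its recording date.
As an HOA assessment lien, D is senior to every other lien.
Ordering the rest by effective date: B (April 26, 2022), C (November 12, 2022), E (February 10, 2023), A (February 23, 2023).
B is senior to E before the subordination, so the two trade places.

D, E, C, B, A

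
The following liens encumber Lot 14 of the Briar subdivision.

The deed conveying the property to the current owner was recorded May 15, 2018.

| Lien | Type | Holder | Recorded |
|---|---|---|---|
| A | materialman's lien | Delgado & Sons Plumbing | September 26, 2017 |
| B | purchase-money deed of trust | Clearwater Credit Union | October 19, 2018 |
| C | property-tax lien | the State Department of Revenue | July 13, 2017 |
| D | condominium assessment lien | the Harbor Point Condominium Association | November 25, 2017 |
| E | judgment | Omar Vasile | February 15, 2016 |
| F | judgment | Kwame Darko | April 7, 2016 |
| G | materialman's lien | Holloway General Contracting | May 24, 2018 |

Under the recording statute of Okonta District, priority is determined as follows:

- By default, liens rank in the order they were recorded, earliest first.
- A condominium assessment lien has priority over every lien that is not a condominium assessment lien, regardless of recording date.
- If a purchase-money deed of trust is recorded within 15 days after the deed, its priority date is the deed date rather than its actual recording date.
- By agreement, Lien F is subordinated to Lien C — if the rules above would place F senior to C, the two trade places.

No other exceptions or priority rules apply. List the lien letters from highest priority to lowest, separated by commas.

Adjusting effective dates: B was recorded 157 days after the deed — beyond 15 days — so no relation-back applies.
D, as a condominium assessment lien, has superpriority and ranks first.
Remaining liens by effective date: E (February 15, 2016), F (April 7, 2016), C (July 13, 2017), A (September 26, 2017), G (May 24, 2018), B (October 19, 2018).
F would otherwise be senior to C, so under the subordination agreement F and C exchange positions.

D, E, C, F, A, G, B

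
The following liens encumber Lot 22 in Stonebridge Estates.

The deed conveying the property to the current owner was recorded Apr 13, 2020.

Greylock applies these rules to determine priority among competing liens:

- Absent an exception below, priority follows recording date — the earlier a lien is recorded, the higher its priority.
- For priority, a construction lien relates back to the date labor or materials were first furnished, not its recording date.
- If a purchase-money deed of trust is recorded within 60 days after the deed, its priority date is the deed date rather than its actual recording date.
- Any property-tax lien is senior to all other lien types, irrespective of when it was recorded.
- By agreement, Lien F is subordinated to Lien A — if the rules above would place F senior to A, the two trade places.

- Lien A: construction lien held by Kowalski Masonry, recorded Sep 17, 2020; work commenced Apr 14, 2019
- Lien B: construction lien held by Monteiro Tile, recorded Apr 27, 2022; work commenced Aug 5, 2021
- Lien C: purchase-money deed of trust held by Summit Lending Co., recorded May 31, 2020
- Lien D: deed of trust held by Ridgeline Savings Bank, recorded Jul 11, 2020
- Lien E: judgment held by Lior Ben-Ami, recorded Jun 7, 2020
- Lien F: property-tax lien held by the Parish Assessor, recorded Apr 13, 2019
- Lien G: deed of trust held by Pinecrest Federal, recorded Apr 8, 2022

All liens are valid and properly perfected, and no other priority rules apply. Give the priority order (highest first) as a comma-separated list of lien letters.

A, F, C, E, D, B, G

First, effective dates: A's effective date is Apr 14, 2019, when work began; B relates back to Aug 5, 2021 (work commenced); C was recorded within the 60-day window, so its effective date is the deed date Apr 13, 2020.
As a property-tax lien, F is senior to every other lien.
Among the remaining liens, by effective date: A (Apr 14, 2019), C (Apr 13, 2020), E (Jun 7, 2020), D (Jul 11, 2020), B (Aug 5, 2021), G (Apr 8, 2022).
Because F would otherwise rank above A, the subordination swaps them.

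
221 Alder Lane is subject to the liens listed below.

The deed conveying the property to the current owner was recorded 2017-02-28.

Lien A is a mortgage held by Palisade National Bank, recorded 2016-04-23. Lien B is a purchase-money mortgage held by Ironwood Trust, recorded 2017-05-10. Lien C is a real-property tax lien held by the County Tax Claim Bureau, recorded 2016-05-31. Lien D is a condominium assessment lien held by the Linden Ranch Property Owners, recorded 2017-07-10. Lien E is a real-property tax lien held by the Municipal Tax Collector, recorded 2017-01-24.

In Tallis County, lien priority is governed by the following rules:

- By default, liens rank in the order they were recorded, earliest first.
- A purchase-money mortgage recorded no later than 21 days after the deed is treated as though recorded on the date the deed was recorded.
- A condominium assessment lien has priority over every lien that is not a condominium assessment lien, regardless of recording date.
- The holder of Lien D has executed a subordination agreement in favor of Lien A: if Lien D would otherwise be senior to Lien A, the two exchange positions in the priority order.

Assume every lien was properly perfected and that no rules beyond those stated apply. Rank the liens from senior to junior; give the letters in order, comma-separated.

A, D, C, E, B

Adjusting effective dates: B was recorded 71 days after the deed — beyond 21 days — so no relation-back applies.
D, as a condominium assessment lien, has superpriority and ranks first.
The other liens, earliest effective date first: A (2016-04-23), C (2016-05-31), E (2017-01-24), B (2017-05-10).
Because D would otherwise rank above A, the subordination swaps them.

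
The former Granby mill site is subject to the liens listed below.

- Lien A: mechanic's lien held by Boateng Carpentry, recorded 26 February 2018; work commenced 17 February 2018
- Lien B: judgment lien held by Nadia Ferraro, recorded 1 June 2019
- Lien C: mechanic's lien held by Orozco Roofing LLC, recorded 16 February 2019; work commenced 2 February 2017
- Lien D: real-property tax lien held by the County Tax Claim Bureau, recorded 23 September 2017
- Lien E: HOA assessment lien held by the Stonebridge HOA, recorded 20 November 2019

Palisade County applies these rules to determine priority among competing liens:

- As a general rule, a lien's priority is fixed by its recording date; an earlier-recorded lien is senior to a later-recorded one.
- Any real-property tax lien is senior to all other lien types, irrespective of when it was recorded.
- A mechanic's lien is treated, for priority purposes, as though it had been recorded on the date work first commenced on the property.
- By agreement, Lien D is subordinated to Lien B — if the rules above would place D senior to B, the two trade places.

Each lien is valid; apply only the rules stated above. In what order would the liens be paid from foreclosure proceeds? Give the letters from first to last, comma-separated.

B, C, A, D, E

First, effective dates: A's effective date is 17 February 2018, when work began; C relates back to 2 February 2017 (work commenced).
D is a real-property tax lien and takes priority over every other lien.
The other liens, earliest effective date first: C (2 February 2017), A (17 February 2018), B (1 June 2019), E (20 November 2019).
Because D would otherwise rank above B, the subordination swaps them.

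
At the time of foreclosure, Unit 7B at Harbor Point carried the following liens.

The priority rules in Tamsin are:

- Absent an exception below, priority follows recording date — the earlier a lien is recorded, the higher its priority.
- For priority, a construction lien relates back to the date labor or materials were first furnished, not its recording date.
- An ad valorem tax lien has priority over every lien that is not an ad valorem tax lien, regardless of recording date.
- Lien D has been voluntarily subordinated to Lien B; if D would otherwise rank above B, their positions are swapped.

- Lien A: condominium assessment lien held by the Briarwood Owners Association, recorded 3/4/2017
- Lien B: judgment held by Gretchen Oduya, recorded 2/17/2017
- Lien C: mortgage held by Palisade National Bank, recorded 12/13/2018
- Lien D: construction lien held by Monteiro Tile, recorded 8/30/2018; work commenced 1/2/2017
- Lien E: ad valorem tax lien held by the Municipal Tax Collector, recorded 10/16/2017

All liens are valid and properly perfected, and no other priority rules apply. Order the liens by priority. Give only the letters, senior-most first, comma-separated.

E, B, D, A, C

Effective dates: D relates back to 1/2/2017 (work commenced).
E is an ad valorem tax lien and takes priority over every other lien.
The other liens, earliest effective date first: D (1/2/2017), B (2/17/2017), A (3/4/2017), C (12/13/2018).
D would otherwise be senior to B, so under the subordination agreement D and B exchange positions.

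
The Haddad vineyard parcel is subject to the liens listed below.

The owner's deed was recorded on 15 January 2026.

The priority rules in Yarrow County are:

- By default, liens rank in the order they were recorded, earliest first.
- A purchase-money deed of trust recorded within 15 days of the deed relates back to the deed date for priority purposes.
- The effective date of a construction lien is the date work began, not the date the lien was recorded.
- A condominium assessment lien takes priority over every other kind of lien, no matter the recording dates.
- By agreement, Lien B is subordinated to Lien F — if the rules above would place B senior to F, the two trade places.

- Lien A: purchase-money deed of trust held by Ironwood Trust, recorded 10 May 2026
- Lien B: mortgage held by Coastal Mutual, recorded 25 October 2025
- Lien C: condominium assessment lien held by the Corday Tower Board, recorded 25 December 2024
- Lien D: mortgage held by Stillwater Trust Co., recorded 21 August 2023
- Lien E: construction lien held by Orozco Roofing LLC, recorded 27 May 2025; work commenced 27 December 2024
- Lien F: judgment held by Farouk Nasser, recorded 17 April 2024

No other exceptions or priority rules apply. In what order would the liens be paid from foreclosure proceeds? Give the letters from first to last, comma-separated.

C, D, F, E, B, A

First, effective dates: A was recorded 115 days after the deed — beyond 15 days — so no relation-back applies; E's effective date is 27 December 2024, when work began.
C is a condominium assessment lien, so it outranks all other liens regardless of date.
Remaining liens by effective date: D (21 August 2023), F (17 April 2024), E (27 December 2024), B (25 October 2025), A (10 May 2026).
B already ranks below F; the subordination has no effect.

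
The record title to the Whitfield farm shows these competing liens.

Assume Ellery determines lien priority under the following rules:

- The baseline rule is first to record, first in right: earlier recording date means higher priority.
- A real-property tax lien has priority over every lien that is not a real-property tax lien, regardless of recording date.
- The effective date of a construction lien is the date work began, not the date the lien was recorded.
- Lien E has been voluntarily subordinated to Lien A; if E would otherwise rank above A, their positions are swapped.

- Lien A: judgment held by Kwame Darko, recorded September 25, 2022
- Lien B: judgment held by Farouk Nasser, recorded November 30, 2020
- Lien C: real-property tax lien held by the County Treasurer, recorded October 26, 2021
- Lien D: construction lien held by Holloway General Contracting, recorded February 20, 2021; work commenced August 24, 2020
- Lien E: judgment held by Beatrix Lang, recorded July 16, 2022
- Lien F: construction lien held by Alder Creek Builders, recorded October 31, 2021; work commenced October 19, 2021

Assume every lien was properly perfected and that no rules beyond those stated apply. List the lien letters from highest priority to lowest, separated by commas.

C, D, B, F, A, E

Adjusting effective dates: D's effective date is August 24, 2020, when work began; F's effective date is October 19, 2021, when work began.
C is a real-property tax lien, so it outranks all other liens regardless of date.
Remaining liens by effective date: D (August 24, 2020), B (November 30, 2020), F (October 19, 2021), E (July 16, 2022), A (September 25, 2022).
Because E would otherwise rank above A, the subordination swaps them.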